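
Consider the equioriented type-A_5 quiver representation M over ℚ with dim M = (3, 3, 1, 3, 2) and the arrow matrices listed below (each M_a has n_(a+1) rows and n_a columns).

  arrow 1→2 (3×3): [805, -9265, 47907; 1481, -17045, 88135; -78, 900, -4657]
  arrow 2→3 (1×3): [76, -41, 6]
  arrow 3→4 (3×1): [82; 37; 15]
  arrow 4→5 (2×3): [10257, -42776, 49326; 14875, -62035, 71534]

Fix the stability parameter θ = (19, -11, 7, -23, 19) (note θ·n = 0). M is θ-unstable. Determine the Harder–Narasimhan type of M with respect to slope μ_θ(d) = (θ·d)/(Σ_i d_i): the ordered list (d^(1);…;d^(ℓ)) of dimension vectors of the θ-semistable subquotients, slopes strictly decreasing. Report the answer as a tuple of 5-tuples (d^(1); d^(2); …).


Interval decomposition of M: I[1,1], I[1,2], I[1,5], I[2,2], I[4,4], I[4,5].
HN type (ℓ=5): μ^(1)=19; μ^(2)=4; μ^(3)=-2; μ^(4)=-11; μ^(5)=-23

((1, 0, 0, 0, 2); (1, 1, 0, 0, 0); (1, 1, 1, 1, 0); (0, 1, 0, 0, 0); (0, 0, 0, 2, 0))


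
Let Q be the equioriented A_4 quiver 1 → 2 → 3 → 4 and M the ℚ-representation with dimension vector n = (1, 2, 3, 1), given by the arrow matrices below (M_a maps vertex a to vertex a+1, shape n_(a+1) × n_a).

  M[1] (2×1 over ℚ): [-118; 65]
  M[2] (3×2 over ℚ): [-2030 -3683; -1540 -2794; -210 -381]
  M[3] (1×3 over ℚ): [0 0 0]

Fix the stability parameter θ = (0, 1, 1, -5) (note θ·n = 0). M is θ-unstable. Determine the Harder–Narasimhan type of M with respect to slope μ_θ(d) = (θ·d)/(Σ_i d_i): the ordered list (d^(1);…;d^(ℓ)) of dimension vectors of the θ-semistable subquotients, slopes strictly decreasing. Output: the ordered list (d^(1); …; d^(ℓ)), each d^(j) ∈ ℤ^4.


Via rank(M_{q-1}∘⋯∘M_p): M ≅ I[1,3], I[2,2], I[3,3]^2, I[4,4].
μ_θ-semistable layers: μ^(1)=1; μ^(2)=0; μ^(3)=-5

((0, 2, 3, 0); (1, 0, 0, 0); (0, 0, 0, 1))


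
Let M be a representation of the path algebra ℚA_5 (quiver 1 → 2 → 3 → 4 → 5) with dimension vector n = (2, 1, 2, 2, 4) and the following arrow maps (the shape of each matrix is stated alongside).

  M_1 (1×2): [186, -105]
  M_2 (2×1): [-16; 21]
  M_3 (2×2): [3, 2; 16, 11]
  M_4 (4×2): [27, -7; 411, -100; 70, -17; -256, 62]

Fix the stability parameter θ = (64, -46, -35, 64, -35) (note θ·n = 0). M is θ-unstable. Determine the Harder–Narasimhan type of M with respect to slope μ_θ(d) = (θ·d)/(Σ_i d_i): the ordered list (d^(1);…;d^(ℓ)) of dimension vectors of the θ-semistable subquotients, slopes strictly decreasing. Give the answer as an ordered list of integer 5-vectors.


Interval decomposition of M: I[1,1], I[1,5], I[3,5], I[5,5]^2.
HN type (ℓ=4): μ^(1)=64; μ^(2)=29/2; μ^(3)=-17/3; μ^(4)=-35

((1, 0, 0, 0, 0); (0, 0, 0, 2, 2); (1, 1, 1, 0, 0); (0, 0, 1, 0, 2))


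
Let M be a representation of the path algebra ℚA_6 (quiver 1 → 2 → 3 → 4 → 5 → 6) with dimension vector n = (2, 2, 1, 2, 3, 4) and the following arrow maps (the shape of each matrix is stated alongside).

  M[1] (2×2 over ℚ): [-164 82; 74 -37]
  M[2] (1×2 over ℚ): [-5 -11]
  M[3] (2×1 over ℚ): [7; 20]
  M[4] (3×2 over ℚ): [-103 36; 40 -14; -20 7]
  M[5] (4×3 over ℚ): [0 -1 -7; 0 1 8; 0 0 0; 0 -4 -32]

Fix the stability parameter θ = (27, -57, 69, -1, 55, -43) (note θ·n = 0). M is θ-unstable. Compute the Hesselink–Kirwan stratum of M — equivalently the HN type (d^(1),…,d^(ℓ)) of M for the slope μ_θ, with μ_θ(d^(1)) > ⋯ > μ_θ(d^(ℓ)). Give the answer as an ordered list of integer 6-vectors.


Interval decomposition of M: I[1,1], I[1,5], I[2,2], I[4,6], I[5,6], I[6,6]^2.
HN type (ℓ=8): μ^(1)=55; μ^(2)=34; μ^(3)=27; μ^(4)=6; μ^(5)=-1; μ^(6)=-15; μ^(7)=-43; μ^(8)=-57

((0, 0, 0, 0, 1, 0); (0, 0, 1, 1, 0, 0); (1, 0, 0, 0, 0, 0); (0, 0, 0, 0, 2, 2); (0, 0, 0, 1, 0, 0); (1, 1, 0, 0, 0, 0); (0, 0, 0, 0, 0, 2); (0, 1, 0, 0, 0, 0))


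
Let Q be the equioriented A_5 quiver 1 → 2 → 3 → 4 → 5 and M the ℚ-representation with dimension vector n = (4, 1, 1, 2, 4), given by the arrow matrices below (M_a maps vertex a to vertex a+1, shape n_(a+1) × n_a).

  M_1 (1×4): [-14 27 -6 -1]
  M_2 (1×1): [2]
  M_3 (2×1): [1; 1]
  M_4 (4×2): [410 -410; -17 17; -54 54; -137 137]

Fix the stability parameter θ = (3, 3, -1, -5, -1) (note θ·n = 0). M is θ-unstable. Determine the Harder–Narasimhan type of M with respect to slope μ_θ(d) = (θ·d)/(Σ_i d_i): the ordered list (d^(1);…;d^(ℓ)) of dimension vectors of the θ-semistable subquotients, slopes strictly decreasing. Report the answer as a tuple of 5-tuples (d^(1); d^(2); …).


Via rank(M_{q-1}∘⋯∘M_p): M ≅ I[1,1]^3, I[1,4], I[4,5], I[5,5]^3.
μ_θ-semistable layers: μ^(1)=3; μ^(2)=0; μ^(3)=-1; μ^(4)=-5

((3, 0, 0, 0, 0); (1, 1, 1, 1, 0); (0, 0, 0, 0, 4); (0, 0, 0, 1, 0))


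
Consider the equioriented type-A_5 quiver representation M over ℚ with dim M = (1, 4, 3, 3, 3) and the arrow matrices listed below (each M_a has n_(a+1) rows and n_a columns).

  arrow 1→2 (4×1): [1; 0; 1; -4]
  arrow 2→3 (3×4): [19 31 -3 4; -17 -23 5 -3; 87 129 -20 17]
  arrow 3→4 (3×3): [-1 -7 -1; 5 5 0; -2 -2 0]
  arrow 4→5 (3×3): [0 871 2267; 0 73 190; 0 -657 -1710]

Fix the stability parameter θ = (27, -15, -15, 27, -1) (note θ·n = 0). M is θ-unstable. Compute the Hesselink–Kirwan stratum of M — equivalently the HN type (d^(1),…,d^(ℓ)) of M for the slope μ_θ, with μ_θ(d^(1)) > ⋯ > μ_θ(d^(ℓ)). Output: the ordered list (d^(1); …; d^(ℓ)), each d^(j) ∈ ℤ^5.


Via rank(M_{q-1}∘⋯∘M_p): M ≅ I[1,4], I[2,2], I[2,3], I[2,5], I[4,5], I[5,5].
μ_θ-semistable layers: μ^(1)=27; μ^(2)=13; μ^(3)=-1; μ^(4)=-15

((0, 0, 0, 1, 0); (0, 0, 0, 2, 2); (1, 1, 1, 0, 1); (0, 3, 2, 0, 0))


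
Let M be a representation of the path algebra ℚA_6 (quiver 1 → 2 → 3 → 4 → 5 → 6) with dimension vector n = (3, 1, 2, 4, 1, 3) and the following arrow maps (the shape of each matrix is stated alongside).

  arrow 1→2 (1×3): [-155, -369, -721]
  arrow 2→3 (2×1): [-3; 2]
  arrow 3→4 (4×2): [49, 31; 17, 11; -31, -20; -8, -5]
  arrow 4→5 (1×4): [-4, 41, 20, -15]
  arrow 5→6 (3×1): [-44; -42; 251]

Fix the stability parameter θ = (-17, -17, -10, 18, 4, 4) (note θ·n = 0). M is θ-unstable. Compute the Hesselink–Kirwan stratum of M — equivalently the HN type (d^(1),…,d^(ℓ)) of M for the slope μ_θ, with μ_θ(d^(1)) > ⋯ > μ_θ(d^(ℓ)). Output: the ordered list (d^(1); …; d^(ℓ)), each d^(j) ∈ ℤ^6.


Barcode: M ≅ I[1,1]^2, I[1,6], I[3,4], I[4,4]^2, I[6,6]^2. HN layers by μ_θ (5 steps, strictly decreasing):
  μ^(1)=18; μ^(2)=26/3; μ^(3)=4; μ^(4)=-10; μ^(5)=-17

((0, 0, 0, 3, 0, 0); (0, 0, 0, 1, 1, 1); (0, 0, 0, 0, 0, 2); (0, 0, 2, 0, 0, 0); (3, 1, 0, 0, 0, 0))


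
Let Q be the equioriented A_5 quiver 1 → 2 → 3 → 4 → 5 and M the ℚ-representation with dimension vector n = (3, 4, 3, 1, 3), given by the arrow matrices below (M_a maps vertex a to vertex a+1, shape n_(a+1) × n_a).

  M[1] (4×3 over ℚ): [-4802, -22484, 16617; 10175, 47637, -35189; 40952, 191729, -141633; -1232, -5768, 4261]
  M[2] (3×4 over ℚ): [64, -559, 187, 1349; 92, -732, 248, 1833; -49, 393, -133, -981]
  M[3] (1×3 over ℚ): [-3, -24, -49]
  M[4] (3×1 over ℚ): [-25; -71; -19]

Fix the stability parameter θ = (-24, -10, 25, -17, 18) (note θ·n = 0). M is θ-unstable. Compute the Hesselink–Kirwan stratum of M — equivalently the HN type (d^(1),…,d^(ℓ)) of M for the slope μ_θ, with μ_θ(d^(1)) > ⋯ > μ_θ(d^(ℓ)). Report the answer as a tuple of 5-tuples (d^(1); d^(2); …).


Barcode: M ≅ I[1,2], I[1,3], I[1,5], I[2,3], I[5,5]^2. HN layers by μ_θ (5 steps, strictly decreasing):
  μ^(1)=25; μ^(2)=18; μ^(3)=4; μ^(4)=-10; μ^(5)=-24

((0, 0, 2, 0, 0); (0, 0, 0, 0, 3); (0, 0, 1, 1, 0); (0, 4, 0, 0, 0); (3, 0, 0, 0, 0))


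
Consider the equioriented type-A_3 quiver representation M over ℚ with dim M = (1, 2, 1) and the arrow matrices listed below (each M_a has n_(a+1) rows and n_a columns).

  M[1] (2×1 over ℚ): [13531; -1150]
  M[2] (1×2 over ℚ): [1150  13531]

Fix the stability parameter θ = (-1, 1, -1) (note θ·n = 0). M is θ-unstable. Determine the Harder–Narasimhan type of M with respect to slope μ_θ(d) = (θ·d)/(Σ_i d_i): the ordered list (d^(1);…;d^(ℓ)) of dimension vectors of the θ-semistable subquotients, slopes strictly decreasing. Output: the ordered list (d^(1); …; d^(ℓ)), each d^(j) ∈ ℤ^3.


Interval decomposition of M: I[1,2], I[2,3].
HN type (ℓ=3): μ^(1)=1; μ^(2)=0; μ^(3)=-1

((0, 1, 0); (0, 1, 1); (1, 0, 0))


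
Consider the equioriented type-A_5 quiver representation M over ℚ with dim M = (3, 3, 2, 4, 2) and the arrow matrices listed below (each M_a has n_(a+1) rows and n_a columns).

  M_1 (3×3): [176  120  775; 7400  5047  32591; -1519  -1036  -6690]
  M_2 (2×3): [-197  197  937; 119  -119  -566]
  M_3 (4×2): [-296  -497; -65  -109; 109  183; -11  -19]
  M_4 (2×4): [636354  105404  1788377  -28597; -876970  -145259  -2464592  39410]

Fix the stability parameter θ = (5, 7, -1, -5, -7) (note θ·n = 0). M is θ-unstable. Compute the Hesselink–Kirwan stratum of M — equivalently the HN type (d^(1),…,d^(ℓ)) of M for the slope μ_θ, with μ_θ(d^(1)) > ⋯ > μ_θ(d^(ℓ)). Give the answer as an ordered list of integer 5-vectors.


Interval decomposition of M: I[1,2], I[1,4], I[1,5], I[4,4], I[4,5].
HN type (ℓ=6): μ^(1)=7; μ^(2)=5; μ^(3)=3/2; μ^(4)=-1/5; μ^(5)=-5; μ^(6)=-6

((0, 1, 0, 0, 0); (1, 0, 0, 0, 0); (1, 1, 1, 1, 0); (1, 1, 1, 1, 1); (0, 0, 0, 1, 0); (0, 0, 0, 1, 1))


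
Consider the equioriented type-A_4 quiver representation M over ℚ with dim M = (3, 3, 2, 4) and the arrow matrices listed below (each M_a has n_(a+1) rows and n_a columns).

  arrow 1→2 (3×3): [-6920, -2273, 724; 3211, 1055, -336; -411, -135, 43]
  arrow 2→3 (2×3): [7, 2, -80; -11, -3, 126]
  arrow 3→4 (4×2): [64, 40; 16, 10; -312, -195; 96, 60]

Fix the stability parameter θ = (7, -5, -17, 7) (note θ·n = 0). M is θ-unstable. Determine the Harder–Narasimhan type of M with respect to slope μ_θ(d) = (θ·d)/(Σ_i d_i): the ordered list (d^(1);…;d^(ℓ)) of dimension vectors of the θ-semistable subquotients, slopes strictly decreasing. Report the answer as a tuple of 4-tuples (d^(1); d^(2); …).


Barcode: M ≅ I[1,2], I[1,3], I[1,4], I[4,4]^3. HN layers by μ_θ (3 steps, strictly decreasing):
  μ^(1)=7; μ^(2)=1; μ^(3)=-5

((0, 0, 0, 4); (1, 1, 0, 0); (2, 2, 2, 0))


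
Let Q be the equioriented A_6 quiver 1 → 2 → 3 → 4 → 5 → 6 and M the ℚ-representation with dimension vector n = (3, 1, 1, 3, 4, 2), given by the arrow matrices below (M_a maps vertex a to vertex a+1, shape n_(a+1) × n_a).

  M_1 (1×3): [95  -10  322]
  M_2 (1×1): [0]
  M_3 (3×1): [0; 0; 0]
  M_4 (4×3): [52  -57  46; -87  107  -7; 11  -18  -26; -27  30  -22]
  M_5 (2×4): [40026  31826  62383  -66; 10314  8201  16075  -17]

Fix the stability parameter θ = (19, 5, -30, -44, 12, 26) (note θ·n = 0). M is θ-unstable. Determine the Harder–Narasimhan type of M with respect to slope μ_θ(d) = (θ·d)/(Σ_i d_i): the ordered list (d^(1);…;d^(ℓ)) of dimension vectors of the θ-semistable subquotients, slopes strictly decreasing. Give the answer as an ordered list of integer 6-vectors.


Barcode: M ≅ I[1,1]^2, I[1,2], I[3,3], I[4,5], I[4,6]^2, I[5,5]. HN layers by μ_θ (5 steps, strictly decreasing):
  μ^(1)=26; μ^(2)=19; μ^(3)=12; μ^(4)=-30; μ^(5)=-44

((0, 0, 0, 0, 0, 2); (2, 0, 0, 0, 0, 0); (1, 1, 0, 0, 4, 0); (0, 0, 1, 0, 0, 0); (0, 0, 0, 3, 0, 0))


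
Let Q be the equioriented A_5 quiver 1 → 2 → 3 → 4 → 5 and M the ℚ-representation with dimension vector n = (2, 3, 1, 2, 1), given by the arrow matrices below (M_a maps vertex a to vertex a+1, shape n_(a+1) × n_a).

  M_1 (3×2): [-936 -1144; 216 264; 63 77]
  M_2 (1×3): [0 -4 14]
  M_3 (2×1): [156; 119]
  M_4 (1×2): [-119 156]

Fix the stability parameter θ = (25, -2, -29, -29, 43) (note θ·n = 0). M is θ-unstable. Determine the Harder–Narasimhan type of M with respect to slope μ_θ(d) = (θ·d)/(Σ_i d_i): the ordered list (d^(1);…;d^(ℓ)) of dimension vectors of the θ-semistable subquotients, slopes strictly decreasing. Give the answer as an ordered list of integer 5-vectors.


Via rank(M_{q-1}∘⋯∘M_p): M ≅ I[1,1], I[1,4], I[2,2]^2, I[4,5].
μ_θ-semistable layers: μ^(1)=43; μ^(2)=25; μ^(3)=-2; μ^(4)=-35/4; μ^(5)=-29

((0, 0, 0, 0, 1); (1, 0, 0, 0, 0); (0, 2, 0, 0, 0); (1, 1, 1, 1, 0); (0, 0, 0, 1, 0))


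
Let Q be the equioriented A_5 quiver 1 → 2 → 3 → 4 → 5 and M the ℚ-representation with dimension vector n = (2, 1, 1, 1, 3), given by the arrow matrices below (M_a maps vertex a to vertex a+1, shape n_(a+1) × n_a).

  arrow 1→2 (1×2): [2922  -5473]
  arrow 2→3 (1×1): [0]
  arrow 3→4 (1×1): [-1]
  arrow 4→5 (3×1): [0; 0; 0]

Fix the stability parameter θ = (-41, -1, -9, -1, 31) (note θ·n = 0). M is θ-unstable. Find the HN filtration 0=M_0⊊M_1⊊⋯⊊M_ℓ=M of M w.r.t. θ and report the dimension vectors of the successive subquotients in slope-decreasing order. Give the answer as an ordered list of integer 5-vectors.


Via rank(M_{q-1}∘⋯∘M_p): M ≅ I[1,1], I[1,2], I[3,4], I[5,5]^3.
μ_θ-semistable layers: μ^(1)=31; μ^(2)=-1; μ^(3)=-9; μ^(4)=-41

((0, 0, 0, 0, 3); (0, 1, 0, 1, 0); (0, 0, 1, 0, 0); (2, 0, 0, 0, 0))


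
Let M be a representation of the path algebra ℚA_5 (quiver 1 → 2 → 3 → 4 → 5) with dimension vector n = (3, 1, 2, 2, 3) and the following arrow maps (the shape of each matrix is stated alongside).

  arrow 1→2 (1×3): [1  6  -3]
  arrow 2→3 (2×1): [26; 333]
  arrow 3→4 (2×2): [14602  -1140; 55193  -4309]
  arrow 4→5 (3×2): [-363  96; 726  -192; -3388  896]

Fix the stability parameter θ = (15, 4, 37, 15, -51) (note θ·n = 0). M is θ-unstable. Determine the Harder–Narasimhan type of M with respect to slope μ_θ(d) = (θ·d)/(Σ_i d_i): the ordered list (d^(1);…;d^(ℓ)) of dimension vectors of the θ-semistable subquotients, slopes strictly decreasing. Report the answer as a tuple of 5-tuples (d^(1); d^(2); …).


Interval decomposition of M: I[1,1]^2, I[1,4], I[3,5], I[5,5]^2.
HN type (ℓ=5): μ^(1)=26; μ^(2)=15; μ^(3)=19/2; μ^(4)=1/3; μ^(5)=-51

((0, 0, 1, 1, 0); (2, 0, 0, 0, 0); (1, 1, 0, 0, 0); (0, 0, 1, 1, 1); (0, 0, 0, 0, 2))


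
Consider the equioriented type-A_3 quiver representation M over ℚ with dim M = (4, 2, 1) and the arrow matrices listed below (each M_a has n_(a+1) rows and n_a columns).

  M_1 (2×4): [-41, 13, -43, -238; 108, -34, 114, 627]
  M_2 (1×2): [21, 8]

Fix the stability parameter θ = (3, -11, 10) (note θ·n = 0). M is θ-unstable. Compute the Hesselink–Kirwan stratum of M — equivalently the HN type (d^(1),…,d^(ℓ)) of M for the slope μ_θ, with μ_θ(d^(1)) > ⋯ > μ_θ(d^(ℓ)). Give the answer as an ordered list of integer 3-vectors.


Barcode: M ≅ I[1,1]^2, I[1,2], I[1,3]. HN layers by μ_θ (3 steps, strictly decreasing):
  μ^(1)=10; μ^(2)=3; μ^(3)=-4

((0, 0, 1); (2, 0, 0); (2, 2, 0))


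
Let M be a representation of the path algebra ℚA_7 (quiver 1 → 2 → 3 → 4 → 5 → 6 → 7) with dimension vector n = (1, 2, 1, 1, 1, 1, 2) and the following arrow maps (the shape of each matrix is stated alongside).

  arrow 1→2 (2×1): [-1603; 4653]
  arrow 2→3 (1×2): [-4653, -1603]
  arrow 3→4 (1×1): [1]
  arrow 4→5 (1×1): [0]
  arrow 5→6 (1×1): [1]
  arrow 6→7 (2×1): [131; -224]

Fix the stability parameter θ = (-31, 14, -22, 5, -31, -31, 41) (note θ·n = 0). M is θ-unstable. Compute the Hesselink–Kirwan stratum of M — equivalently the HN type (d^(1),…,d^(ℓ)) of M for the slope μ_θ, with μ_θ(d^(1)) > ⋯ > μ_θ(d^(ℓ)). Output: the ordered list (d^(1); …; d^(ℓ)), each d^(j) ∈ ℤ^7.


Barcode: M ≅ I[1,2], I[2,4], I[5,7], I[7,7]. HN layers by μ_θ (5 steps, strictly decreasing):
  μ^(1)=41; μ^(2)=14; μ^(3)=5; μ^(4)=-4; μ^(5)=-31

((0, 0, 0, 0, 0, 0, 2); (0, 1, 0, 0, 0, 0, 0); (0, 0, 0, 1, 0, 0, 0); (0, 1, 1, 0, 0, 0, 0); (1, 0, 0, 0, 1, 1, 0))


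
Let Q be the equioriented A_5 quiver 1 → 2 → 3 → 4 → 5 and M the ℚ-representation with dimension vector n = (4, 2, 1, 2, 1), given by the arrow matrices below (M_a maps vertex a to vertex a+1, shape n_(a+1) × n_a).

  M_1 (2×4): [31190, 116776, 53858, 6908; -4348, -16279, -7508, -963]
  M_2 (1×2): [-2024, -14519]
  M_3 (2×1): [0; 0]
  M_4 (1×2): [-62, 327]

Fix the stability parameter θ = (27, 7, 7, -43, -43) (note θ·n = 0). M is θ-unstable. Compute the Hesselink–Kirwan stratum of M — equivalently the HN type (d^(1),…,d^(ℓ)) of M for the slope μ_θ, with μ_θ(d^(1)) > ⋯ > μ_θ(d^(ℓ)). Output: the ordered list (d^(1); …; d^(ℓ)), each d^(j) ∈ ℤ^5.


Barcode: M ≅ I[1,1]^2, I[1,2], I[1,3], I[4,4], I[4,5]. HN layers by μ_θ (4 steps, strictly decreasing):
  μ^(1)=27; μ^(2)=17; μ^(3)=41/3; μ^(4)=-43

((2, 0, 0, 0, 0); (1, 1, 0, 0, 0); (1, 1, 1, 0, 0); (0, 0, 0, 2, 1))


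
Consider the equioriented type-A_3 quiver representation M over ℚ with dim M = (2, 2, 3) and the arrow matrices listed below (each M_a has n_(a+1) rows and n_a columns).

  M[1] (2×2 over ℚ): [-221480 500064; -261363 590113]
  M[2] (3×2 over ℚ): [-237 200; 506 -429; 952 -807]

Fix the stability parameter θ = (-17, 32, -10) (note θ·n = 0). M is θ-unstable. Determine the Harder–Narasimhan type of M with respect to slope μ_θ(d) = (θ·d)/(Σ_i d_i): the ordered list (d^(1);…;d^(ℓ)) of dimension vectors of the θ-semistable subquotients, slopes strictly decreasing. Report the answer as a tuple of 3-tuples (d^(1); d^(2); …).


Via rank(M_{q-1}∘⋯∘M_p): M ≅ I[1,3]^2, I[3,3].
μ_θ-semistable layers: μ^(1)=11; μ^(2)=-10; μ^(3)=-17

((0, 2, 2); (0, 0, 1); (2, 0, 0))


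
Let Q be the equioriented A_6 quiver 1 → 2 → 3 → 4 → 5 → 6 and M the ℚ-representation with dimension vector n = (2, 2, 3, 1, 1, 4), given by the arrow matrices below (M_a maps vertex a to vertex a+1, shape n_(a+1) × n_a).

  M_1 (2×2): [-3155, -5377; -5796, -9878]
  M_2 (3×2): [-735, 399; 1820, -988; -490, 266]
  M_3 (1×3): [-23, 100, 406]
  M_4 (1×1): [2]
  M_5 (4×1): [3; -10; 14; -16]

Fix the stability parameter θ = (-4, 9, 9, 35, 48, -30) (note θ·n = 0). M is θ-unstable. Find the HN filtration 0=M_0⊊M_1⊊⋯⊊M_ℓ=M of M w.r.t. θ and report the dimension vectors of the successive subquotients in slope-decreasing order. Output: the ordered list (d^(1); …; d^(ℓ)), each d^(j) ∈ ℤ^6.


Barcode: M ≅ I[1,2], I[1,6], I[3,3]^2, I[6,6]^3. HN layers by μ_θ (4 steps, strictly decreasing):
  μ^(1)=53/3; μ^(2)=9; μ^(3)=-4; μ^(4)=-30

((0, 0, 0, 1, 1, 1); (0, 2, 3, 0, 0, 0); (2, 0, 0, 0, 0, 0); (0, 0, 0, 0, 0, 3))


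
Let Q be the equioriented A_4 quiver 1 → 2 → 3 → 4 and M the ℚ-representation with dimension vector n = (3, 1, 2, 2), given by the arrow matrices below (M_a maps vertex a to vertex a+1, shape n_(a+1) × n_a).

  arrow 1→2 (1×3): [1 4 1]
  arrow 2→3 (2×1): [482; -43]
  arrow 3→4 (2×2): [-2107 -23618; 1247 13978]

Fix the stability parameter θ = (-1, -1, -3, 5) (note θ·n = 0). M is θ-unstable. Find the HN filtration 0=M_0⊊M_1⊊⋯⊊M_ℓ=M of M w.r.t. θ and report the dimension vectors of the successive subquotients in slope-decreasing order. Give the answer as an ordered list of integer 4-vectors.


Via rank(M_{q-1}∘⋯∘M_p): M ≅ I[1,1]^2, I[1,3], I[3,4], I[4,4].
μ_θ-semistable layers: μ^(1)=5; μ^(2)=-1; μ^(3)=-5/3; μ^(4)=-3

((0, 0, 0, 2); (2, 0, 0, 0); (1, 1, 1, 0); (0, 0, 1, 0))


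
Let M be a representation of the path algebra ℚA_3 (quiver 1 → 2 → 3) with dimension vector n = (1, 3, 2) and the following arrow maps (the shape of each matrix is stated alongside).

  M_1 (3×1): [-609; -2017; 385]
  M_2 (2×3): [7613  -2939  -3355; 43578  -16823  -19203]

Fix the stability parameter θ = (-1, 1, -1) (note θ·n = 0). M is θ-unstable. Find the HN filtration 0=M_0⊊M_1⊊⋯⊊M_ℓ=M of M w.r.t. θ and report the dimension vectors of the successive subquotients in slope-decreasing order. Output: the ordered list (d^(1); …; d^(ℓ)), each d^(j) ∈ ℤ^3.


Barcode: M ≅ I[1,3], I[2,2], I[2,3]. HN layers by μ_θ (3 steps, strictly decreasing):
  μ^(1)=1; μ^(2)=0; μ^(3)=-1

((0, 1, 0); (0, 2, 2); (1, 0, 0))


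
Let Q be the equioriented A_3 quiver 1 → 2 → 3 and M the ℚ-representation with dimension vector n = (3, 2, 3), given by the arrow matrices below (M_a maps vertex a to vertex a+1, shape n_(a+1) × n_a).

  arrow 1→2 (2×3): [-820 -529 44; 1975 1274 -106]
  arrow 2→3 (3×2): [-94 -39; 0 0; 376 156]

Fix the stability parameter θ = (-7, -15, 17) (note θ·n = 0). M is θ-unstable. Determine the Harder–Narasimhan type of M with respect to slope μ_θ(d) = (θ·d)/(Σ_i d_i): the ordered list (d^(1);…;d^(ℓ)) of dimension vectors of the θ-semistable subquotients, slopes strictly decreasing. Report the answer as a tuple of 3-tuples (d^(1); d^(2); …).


Via rank(M_{q-1}∘⋯∘M_p): M ≅ I[1,1], I[1,2], I[1,3], I[3,3]^2.
μ_θ-semistable layers: μ^(1)=17; μ^(2)=-7; μ^(3)=-11

((0, 0, 3); (1, 0, 0); (2, 2, 0))


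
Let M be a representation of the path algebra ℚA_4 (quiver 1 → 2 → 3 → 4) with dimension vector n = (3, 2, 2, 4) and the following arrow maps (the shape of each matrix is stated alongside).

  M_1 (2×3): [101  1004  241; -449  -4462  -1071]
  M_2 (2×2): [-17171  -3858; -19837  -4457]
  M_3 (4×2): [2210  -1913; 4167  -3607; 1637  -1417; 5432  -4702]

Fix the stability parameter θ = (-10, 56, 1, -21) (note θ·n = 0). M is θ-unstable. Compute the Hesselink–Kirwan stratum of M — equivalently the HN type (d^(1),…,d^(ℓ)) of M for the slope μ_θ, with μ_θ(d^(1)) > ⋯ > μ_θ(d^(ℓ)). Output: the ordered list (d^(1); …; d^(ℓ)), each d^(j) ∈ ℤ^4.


Barcode: M ≅ I[1,1], I[1,4]^2, I[4,4]^2. HN layers by μ_θ (3 steps, strictly decreasing):
  μ^(1)=12; μ^(2)=-10; μ^(3)=-21

((0, 2, 2, 2); (3, 0, 0, 0); (0, 0, 0, 2))


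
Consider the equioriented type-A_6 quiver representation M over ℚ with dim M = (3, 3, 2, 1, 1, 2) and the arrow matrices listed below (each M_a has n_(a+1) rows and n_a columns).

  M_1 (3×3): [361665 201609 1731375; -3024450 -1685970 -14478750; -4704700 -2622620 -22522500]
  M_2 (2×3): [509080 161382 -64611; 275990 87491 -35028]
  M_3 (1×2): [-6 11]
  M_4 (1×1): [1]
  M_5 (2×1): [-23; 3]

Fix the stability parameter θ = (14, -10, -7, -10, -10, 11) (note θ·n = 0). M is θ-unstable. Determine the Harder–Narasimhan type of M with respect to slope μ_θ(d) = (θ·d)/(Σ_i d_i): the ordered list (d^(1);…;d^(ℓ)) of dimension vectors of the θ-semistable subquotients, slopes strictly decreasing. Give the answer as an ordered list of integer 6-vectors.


Interval decomposition of M: I[1,1]^2, I[1,2], I[2,3], I[2,6], I[6,6].
HN type (ℓ=6): μ^(1)=14; μ^(2)=11; μ^(3)=2; μ^(4)=-7; μ^(5)=-9; μ^(6)=-10

((2, 0, 0, 0, 0, 0); (0, 0, 0, 0, 0, 2); (1, 1, 0, 0, 0, 0); (0, 0, 1, 0, 0, 0); (0, 0, 1, 1, 1, 0); (0, 2, 0, 0, 0, 0))


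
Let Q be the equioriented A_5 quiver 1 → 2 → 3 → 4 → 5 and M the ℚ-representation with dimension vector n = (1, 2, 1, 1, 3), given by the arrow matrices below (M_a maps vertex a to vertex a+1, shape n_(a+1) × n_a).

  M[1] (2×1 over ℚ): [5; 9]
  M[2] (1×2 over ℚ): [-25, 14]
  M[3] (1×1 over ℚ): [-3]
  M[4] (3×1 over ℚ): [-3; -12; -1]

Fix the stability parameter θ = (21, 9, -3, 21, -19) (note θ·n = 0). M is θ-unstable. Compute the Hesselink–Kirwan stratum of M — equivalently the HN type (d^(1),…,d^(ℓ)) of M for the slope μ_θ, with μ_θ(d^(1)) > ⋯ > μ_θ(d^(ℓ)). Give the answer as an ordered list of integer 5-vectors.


Interval decomposition of M: I[1,5], I[2,2], I[5,5]^2.
HN type (ℓ=3): μ^(1)=9; μ^(2)=29/5; μ^(3)=-19

((0, 1, 0, 0, 0); (1, 1, 1, 1, 1); (0, 0, 0, 0, 2))


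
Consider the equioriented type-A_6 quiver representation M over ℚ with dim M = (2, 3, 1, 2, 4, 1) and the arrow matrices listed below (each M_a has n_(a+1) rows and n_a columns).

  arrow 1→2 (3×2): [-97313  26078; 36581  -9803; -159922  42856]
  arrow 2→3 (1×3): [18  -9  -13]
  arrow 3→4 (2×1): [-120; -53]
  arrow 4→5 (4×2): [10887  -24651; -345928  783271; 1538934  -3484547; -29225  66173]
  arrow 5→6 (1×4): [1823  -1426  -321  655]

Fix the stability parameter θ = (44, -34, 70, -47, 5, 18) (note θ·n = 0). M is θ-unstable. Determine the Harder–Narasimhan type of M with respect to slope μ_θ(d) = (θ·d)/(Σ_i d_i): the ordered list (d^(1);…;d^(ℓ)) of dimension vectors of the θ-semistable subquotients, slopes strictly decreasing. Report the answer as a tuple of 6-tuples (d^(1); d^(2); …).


Barcode: M ≅ I[1,2], I[1,6], I[2,2], I[4,5], I[5,5]^2. HN layers by μ_θ (5 steps, strictly decreasing):
  μ^(1)=18; μ^(2)=28/3; μ^(3)=5; μ^(4)=-34; μ^(5)=-47

((0, 0, 0, 0, 0, 1); (0, 0, 1, 1, 1, 0); (2, 2, 0, 0, 3, 0); (0, 1, 0, 0, 0, 0); (0, 0, 0, 1, 0, 0))


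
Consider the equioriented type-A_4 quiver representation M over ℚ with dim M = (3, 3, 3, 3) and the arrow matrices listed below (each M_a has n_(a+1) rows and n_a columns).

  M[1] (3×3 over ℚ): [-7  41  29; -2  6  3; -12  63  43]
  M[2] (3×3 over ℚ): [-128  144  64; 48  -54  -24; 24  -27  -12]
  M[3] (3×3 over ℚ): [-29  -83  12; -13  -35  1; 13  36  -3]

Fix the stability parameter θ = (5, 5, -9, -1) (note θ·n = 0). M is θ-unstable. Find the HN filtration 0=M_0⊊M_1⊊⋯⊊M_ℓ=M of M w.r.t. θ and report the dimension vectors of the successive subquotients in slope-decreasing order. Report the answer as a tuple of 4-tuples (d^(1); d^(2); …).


Barcode: M ≅ I[1,2]^2, I[1,4], I[3,4]^2. HN layers by μ_θ (4 steps, strictly decreasing):
  μ^(1)=5; μ^(2)=0; μ^(3)=-1; μ^(4)=-9

((2, 2, 0, 0); (1, 1, 1, 1); (0, 0, 0, 2); (0, 0, 2, 0))


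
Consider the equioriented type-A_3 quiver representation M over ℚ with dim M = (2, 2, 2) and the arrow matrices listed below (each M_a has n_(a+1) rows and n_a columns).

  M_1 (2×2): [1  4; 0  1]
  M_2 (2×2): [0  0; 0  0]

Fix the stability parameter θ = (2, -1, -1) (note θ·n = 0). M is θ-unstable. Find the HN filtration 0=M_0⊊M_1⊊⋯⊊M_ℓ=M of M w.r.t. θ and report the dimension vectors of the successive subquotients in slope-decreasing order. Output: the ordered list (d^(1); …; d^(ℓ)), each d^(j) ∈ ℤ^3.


Barcode: M ≅ I[1,2]^2, I[3,3]^2. HN layers by μ_θ (2 steps, strictly decreasing):
  μ^(1)=1/2; μ^(2)=-1

((2, 2, 0); (0, 0, 2))


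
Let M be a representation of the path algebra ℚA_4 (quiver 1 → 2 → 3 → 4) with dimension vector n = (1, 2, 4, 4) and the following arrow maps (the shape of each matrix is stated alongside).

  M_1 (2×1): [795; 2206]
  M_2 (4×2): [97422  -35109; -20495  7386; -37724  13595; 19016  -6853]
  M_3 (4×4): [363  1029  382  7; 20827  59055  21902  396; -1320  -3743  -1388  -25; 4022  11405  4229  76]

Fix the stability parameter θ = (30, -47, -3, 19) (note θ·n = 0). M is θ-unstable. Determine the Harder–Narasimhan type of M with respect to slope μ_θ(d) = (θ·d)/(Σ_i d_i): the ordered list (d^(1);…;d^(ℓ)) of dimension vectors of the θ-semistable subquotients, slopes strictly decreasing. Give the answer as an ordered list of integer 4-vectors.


Interval decomposition of M: I[1,4], I[2,4], I[3,4]^2.
HN type (ℓ=4): μ^(1)=19; μ^(2)=-3; μ^(3)=-17/2; μ^(4)=-47

((0, 0, 0, 4); (0, 0, 4, 0); (1, 1, 0, 0); (0, 1, 0, 0))


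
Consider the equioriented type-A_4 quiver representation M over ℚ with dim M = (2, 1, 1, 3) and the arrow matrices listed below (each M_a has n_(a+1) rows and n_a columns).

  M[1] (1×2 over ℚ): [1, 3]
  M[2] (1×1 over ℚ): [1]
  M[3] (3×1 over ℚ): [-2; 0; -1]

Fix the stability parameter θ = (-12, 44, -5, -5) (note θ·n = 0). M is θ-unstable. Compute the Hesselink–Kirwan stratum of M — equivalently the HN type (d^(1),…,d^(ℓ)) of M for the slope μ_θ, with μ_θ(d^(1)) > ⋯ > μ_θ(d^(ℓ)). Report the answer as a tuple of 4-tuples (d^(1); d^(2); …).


Interval decomposition of M: I[1,1], I[1,4], I[4,4]^2.
HN type (ℓ=3): μ^(1)=34/3; μ^(2)=-5; μ^(3)=-12

((0, 1, 1, 1); (0, 0, 0, 2); (2, 0, 0, 0))


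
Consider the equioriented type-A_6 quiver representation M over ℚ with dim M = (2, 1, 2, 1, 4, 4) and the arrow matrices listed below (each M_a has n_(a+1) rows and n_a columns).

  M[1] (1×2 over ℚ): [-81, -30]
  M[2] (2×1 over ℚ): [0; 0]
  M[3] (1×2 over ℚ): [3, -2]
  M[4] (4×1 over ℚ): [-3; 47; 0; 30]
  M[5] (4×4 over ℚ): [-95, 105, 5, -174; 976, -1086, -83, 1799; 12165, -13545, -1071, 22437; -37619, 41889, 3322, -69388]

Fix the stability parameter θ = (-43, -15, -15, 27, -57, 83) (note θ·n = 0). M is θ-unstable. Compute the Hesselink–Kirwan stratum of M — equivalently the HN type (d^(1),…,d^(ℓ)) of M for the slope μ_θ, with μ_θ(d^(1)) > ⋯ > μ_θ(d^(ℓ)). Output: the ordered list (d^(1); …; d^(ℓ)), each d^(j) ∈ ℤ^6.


Barcode: M ≅ I[1,1], I[1,2], I[3,3], I[3,5], I[5,6]^3, I[6,6]. HN layers by μ_θ (4 steps, strictly decreasing):
  μ^(1)=83; μ^(2)=-15; μ^(3)=-43; μ^(4)=-57

((0, 0, 0, 0, 0, 4); (0, 1, 2, 1, 1, 0); (2, 0, 0, 0, 0, 0); (0, 0, 0, 0, 3, 0))


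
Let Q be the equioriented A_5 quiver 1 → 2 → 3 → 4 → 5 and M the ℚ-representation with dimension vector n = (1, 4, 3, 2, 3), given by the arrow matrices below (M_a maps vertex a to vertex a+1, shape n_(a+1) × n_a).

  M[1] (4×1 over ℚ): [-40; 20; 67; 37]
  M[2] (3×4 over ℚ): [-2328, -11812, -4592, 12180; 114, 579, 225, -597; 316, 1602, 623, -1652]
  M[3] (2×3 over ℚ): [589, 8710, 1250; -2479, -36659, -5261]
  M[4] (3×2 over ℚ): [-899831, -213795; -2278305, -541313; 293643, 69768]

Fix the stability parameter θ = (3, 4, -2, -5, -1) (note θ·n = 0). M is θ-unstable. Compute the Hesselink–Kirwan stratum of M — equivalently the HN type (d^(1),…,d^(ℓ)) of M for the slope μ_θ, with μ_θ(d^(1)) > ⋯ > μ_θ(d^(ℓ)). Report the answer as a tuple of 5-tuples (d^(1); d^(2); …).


Via rank(M_{q-1}∘⋯∘M_p): M ≅ I[1,5], I[2,2]^2, I[2,3], I[3,5], I[5,5].
μ_θ-semistable layers: μ^(1)=4; μ^(2)=1; μ^(3)=-1/5; μ^(4)=-1; μ^(5)=-7/2

((0, 2, 0, 0, 0); (0, 1, 1, 0, 0); (1, 1, 1, 1, 1); (0, 0, 0, 0, 2); (0, 0, 1, 1, 0))


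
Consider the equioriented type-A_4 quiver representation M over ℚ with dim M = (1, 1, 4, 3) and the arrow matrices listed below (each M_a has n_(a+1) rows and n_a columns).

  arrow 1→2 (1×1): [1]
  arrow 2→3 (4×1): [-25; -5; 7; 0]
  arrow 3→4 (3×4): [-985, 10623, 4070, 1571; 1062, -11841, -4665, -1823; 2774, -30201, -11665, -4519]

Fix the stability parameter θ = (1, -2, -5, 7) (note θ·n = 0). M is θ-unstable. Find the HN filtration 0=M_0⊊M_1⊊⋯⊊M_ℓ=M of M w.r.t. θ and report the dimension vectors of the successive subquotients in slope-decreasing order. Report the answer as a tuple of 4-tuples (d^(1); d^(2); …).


Via rank(M_{q-1}∘⋯∘M_p): M ≅ I[1,3], I[3,3], I[3,4]^2, I[4,4].
μ_θ-semistable layers: μ^(1)=7; μ^(2)=-2; μ^(3)=-5

((0, 0, 0, 3); (1, 1, 1, 0); (0, 0, 3, 0))


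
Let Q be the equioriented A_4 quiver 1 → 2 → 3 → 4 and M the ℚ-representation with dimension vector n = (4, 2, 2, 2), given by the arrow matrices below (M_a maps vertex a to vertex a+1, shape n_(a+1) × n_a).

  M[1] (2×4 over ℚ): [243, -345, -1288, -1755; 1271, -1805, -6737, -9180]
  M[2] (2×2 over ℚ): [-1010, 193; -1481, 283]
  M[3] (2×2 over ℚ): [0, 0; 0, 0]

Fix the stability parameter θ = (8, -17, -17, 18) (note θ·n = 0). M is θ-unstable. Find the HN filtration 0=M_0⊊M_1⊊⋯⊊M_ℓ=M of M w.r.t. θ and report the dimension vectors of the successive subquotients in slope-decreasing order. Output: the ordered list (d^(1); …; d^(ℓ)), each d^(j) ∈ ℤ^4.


Via rank(M_{q-1}∘⋯∘M_p): M ≅ I[1,1]^2, I[1,3]^2, I[4,4]^2.
μ_θ-semistable layers: μ^(1)=18; μ^(2)=8; μ^(3)=-26/3

((0, 0, 0, 2); (2, 0, 0, 0); (2, 2, 2, 0))


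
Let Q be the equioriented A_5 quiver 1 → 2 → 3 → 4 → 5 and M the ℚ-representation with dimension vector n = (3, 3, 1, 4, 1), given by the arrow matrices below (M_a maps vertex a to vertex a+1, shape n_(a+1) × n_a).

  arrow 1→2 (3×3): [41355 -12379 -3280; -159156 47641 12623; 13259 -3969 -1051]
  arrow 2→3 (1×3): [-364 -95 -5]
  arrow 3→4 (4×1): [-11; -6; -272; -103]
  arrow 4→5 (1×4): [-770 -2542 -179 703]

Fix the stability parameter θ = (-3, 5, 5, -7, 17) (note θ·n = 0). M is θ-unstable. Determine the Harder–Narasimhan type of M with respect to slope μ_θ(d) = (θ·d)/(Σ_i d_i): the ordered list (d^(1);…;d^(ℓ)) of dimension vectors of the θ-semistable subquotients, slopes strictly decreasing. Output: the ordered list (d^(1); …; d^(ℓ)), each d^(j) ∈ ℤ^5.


Via rank(M_{q-1}∘⋯∘M_p): M ≅ I[1,2]^2, I[1,5], I[4,4]^3.
μ_θ-semistable layers: μ^(1)=17; μ^(2)=5; μ^(3)=1; μ^(4)=-3; μ^(5)=-7

((0, 0, 0, 0, 1); (0, 2, 0, 0, 0); (0, 1, 1, 1, 0); (3, 0, 0, 0, 0); (0, 0, 0, 3, 0))


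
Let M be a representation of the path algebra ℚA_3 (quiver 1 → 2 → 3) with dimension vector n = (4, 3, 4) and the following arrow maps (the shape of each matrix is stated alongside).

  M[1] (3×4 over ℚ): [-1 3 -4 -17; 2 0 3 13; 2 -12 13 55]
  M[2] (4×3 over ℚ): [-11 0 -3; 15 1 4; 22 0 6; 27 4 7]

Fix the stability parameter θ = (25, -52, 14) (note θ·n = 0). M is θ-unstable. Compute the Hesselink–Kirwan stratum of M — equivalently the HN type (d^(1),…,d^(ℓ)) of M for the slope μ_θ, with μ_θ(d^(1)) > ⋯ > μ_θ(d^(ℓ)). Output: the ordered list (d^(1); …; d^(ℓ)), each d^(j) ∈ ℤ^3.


Barcode: M ≅ I[1,1]^2, I[1,2], I[1,3], I[2,3], I[3,3]^2. HN layers by μ_θ (4 steps, strictly decreasing):
  μ^(1)=25; μ^(2)=14; μ^(3)=-27/2; μ^(4)=-52

((2, 0, 0); (0, 0, 4); (2, 2, 0); (0, 1, 0))


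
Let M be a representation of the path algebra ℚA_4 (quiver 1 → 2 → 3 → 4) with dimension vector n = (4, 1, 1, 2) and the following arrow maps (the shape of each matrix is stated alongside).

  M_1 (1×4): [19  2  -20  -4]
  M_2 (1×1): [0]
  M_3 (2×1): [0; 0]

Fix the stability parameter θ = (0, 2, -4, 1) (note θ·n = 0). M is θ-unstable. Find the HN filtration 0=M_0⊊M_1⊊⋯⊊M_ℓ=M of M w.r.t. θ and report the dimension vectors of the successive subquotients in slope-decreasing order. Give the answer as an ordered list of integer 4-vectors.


Interval decomposition of M: I[1,1]^3, I[1,2], I[3,3], I[4,4]^2.
HN type (ℓ=4): μ^(1)=2; μ^(2)=1; μ^(3)=0; μ^(4)=-4

((0, 1, 0, 0); (0, 0, 0, 2); (4, 0, 0, 0); (0, 0, 1, 0))


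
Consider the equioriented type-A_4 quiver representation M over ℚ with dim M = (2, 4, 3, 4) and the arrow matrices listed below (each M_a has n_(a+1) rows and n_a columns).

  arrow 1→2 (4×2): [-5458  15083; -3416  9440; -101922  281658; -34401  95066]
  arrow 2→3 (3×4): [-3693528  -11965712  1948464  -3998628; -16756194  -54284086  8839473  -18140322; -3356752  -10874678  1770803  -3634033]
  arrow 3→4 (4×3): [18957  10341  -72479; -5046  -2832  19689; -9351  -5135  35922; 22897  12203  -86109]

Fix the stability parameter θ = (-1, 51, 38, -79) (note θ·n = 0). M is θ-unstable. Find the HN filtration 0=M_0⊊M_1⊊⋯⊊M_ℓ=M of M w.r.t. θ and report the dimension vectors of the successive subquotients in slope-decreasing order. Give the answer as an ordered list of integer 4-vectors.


Interval decomposition of M: I[1,2], I[1,4], I[2,2], I[2,4], I[3,4], I[4,4].
HN type (ℓ=5): μ^(1)=51; μ^(2)=10/3; μ^(3)=-1; μ^(4)=-41/2; μ^(5)=-79

((0, 2, 0, 0); (0, 2, 2, 2); (2, 0, 0, 0); (0, 0, 1, 1); (0, 0, 0, 1))


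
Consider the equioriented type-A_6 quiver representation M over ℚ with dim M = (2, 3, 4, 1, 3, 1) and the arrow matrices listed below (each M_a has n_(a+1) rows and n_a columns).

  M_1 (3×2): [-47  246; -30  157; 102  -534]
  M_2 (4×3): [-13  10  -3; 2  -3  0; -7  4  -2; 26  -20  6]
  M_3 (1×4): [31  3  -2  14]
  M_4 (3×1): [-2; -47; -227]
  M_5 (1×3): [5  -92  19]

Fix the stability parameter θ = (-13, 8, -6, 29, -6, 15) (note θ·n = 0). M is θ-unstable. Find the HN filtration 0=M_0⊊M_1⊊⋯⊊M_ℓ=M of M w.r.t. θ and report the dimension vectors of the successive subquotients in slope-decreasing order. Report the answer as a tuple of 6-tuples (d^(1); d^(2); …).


Barcode: M ≅ I[1,3], I[1,6], I[2,3], I[3,3], I[5,5]^2. HN layers by μ_θ (5 steps, strictly decreasing):
  μ^(1)=15; μ^(2)=23/2; μ^(3)=1; μ^(4)=-6; μ^(5)=-13

((0, 0, 0, 0, 0, 1); (0, 0, 0, 1, 1, 0); (0, 3, 3, 0, 0, 0); (0, 0, 1, 0, 2, 0); (2, 0, 0, 0, 0, 0))


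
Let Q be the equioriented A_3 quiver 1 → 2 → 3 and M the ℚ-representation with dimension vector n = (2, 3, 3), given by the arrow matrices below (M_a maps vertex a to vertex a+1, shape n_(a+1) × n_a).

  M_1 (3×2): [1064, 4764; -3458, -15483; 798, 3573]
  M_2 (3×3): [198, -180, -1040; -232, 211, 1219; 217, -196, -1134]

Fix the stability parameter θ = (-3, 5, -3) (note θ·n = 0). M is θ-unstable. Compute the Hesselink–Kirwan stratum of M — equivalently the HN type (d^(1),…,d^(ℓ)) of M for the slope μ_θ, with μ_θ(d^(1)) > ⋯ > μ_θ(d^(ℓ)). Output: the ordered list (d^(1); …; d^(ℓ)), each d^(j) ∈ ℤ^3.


Interval decomposition of M: I[1,1], I[1,3], I[2,2], I[2,3], I[3,3].
HN type (ℓ=3): μ^(1)=5; μ^(2)=1; μ^(3)=-3

((0, 1, 0); (0, 2, 2); (2, 0, 1))


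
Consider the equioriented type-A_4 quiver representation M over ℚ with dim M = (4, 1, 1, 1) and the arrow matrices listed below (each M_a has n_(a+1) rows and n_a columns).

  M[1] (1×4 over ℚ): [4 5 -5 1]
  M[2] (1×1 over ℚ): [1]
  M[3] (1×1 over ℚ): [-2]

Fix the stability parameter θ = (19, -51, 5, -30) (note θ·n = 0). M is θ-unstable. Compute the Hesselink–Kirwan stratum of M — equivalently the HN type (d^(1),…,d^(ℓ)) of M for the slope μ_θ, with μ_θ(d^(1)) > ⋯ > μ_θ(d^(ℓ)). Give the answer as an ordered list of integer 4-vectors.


Via rank(M_{q-1}∘⋯∘M_p): M ≅ I[1,1]^3, I[1,4].
μ_θ-semistable layers: μ^(1)=19; μ^(2)=-25/2; μ^(3)=-16

((3, 0, 0, 0); (0, 0, 1, 1); (1, 1, 0, 0))


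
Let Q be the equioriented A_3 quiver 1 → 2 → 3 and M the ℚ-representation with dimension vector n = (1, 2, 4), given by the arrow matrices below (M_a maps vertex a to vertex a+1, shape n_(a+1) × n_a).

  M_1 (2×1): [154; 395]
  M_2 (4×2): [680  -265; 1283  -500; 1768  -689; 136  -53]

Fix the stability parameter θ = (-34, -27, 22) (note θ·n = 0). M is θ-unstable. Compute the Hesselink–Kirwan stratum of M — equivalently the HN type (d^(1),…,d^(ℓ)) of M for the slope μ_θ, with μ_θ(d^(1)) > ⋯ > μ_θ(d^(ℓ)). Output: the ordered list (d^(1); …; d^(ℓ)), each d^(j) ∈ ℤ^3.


Barcode: M ≅ I[1,3], I[2,3], I[3,3]^2. HN layers by μ_θ (3 steps, strictly decreasing):
  μ^(1)=22; μ^(2)=-27; μ^(3)=-34

((0, 0, 4); (0, 2, 0); (1, 0, 0))


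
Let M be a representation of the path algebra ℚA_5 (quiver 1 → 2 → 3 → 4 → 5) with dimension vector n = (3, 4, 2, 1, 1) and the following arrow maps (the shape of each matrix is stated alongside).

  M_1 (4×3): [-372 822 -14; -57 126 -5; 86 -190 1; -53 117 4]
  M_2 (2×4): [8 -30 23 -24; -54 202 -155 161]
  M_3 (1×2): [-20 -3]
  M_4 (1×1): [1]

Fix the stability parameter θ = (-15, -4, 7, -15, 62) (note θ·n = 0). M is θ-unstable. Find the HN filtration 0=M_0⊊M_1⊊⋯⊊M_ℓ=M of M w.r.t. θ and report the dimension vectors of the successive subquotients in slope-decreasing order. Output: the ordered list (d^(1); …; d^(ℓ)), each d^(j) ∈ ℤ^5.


Barcode: M ≅ I[1,2], I[1,3], I[1,5], I[2,2]. HN layers by μ_θ (4 steps, strictly decreasing):
  μ^(1)=62; μ^(2)=7; μ^(3)=-4; μ^(4)=-15

((0, 0, 0, 0, 1); (0, 0, 1, 0, 0); (0, 4, 1, 1, 0); (3, 0, 0, 0, 0))


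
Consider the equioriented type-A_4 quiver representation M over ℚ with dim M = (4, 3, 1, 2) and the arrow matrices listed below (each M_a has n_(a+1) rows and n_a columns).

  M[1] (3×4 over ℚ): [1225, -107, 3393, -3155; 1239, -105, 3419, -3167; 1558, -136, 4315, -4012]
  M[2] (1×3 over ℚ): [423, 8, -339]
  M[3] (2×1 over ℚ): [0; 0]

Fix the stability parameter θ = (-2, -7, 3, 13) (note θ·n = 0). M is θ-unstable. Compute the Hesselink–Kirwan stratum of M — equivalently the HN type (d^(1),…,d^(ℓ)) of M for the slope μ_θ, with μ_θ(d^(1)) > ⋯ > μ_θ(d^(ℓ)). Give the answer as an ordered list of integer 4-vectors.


Barcode: M ≅ I[1,1], I[1,2]^2, I[1,3], I[4,4]^2. HN layers by μ_θ (4 steps, strictly decreasing):
  μ^(1)=13; μ^(2)=3; μ^(3)=-2; μ^(4)=-9/2

((0, 0, 0, 2); (0, 0, 1, 0); (1, 0, 0, 0); (3, 3, 0, 0))
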